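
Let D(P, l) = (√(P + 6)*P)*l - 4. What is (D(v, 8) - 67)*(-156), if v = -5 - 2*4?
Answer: 11076 + 16224*I*√7 ≈ 11076.0 + 42925.0*I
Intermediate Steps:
v = -13 (v = -5 - 8 = -13)
D(P, l) = -4 + P*l*√(6 + P) (D(P, l) = (√(6 + P)*P)*l - 4 = (P*√(6 + P))*l - 4 = P*l*√(6 + P) - 4 = -4 + P*l*√(6 + P))
(D(v, 8) - 67)*(-156) = ((-4 - 13*8*√(6 - 13)) - 67)*(-156) = ((-4 - 13*8*√(-7)) - 67)*(-156) = ((-4 - 13*8*I*√7) - 67)*(-156) = ((-4 - 104*I*√7) - 67)*(-156) = (-71 - 104*I*√7)*(-156) = 11076 + 16224*I*√7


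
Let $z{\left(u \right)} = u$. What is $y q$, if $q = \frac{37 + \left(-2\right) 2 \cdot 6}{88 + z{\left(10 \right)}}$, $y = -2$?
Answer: $- \frac{13}{49} \approx -0.26531$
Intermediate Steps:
$q = \frac{13}{98}$ ($q = \frac{37 + \left(-2\right) 2 \cdot 6}{88 + 10} = \frac{37 - 24}{98} = \left(37 - 24\right) \frac{1}{98} = 13 \cdot \frac{1}{98} = \frac{13}{98} \approx 0.13265$)
$y q = \left(-2\right) \frac{13}{98} = - \frac{13}{49}$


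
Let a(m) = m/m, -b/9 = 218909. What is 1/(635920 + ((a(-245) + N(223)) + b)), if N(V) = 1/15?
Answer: -15/20013899 ≈ -7.4948e-7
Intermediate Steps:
N(V) = 1/15
b = -1970181 (b = -9*218909 = -1970181)
a(m) = 1
1/(635920 + ((a(-245) + N(223)) + b)) = 1/(635920 + ((1 + 1/15) - 1970181)) = 1/(635920 + (16/15 - 1970181)) = 1/(635920 - 29552699/15) = 1/(-20013899/15) = -15/20013899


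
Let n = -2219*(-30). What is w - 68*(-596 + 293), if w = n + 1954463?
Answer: 2041637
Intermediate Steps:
n = 66570
w = 2021033 (w = 66570 + 1954463 = 2021033)
w - 68*(-596 + 293) = 2021033 - 68*(-596 + 293) = 2021033 - 68*(-303) = 2021033 - 1*(-20604) = 2021033 + 20604 = 2041637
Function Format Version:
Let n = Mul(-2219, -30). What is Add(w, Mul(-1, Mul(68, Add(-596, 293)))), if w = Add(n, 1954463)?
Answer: 2041637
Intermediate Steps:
n = 66570
w = 2021033 (w = Add(66570, 1954463) = 2021033)
Add(w, Mul(-1, Mul(68, Add(-596, 293)))) = Add(2021033, Mul(-1, Mul(68, Add(-596, 293)))) = Add(2021033, Mul(-1, Mul(68, -303))) = Add(2021033, Mul(-1, -20604)) = Add(2021033, 20604) = 2041637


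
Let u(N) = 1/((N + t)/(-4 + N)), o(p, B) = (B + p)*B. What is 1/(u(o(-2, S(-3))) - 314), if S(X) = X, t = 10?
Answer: -25/7839 ≈ -0.0031892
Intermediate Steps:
o(p, B) = B*(B + p)
u(N) = (-4 + N)/(10 + N) (u(N) = 1/((N + 10)/(-4 + N)) = 1/((10 + N)/(-4 + N)) = (-4 + N)/(10 + N))
1/(u(o(-2, S(-3))) - 314) = 1/((-4 - 3*(-3 - 2))/(10 - 3*(-3 - 2)) - 314) = 1/((-4 - 3*(-5))/(10 - 3*(-5)) - 314) = 1/((-4 + 15)/(10 + 15) - 314) = 1/(11/25 - 314) = 1/(-7839/25) = -25/7839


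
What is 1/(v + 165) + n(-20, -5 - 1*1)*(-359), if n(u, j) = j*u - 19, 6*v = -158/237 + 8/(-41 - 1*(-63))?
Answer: -592109371/16330 ≈ -36259.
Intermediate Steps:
v = -5/99 (v = (-158/237 + 8/(-41 - 1*(-63)))/6 = (-158*1/237 + 8/(-41 + 63))/6 = (-2/3 + 8/22)/6 = (-2/3 + 8*(1/22))/6 = (-2/3 + 4/11)/6 = (1/6)*(-10/33) = -5/99 ≈ -0.050505)
n(u, j) = -19 + j*u
1/(v + 165) + n(-20, -5 - 1*1)*(-359) = 1/(-5/99 + 165) + (-19 + (-5 - 1*1)*(-20))*(-359) = 1/(16330/99) + (-19 + (-5 - 1)*(-20))*(-359) = 99/16330 + (-19 - 6*(-20))*(-359) = 99/16330 + (-19 + 120)*(-359) = 99/16330 + 101*(-359) = 99/16330 - 36259 = -592109371/16330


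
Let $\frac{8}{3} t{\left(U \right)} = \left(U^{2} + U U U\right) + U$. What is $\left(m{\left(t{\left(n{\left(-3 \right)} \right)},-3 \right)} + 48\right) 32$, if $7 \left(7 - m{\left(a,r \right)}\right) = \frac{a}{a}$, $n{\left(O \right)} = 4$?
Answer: $\frac{12288}{7} \approx 1755.4$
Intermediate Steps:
$t{\left(U \right)} = \frac{3 U}{8} + \frac{3 U^{2}}{8} + \frac{3 U^{3}}{8}$ ($t{\left(U \right)} = \frac{3 \left(\left(U^{2} + U U U\right) + U\right)}{8} = \frac{3 \left(\left(U^{2} + U^{2} U\right) + U\right)}{8} = \frac{3 \left(\left(U^{2} + U^{3}\right) + U\right)}{8} = \frac{3 \left(U + U^{2} + U^{3}\right)}{8} = \frac{3 U}{8} + \frac{3 U^{2}}{8} + \frac{3 U^{3}}{8}$)
$m{\left(a,r \right)} = \frac{48}{7}$ ($m{\left(a,r \right)} = 7 - \frac{a \frac{1}{a}}{7} = 7 - \frac{1}{7} = \frac{48}{7}$)
$\left(m{\left(t{\left(n{\left(-3 \right)} \right)},-3 \right)} + 48\right) 32 = \left(\frac{48}{7} + 48\right) 32 = \frac{384}{7} \cdot 32 = \frac{12288}{7}$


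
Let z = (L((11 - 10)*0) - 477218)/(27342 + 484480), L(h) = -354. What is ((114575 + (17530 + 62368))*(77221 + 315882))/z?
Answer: -19563863583209009/238786 ≈ -8.1930e+10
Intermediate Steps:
z = -238786/255911 (z = (-354 - 477218)/(27342 + 484480) = -477572/511822 = -477572*1/511822 = -238786/255911 ≈ -0.93308)
((114575 + (17530 + 62368))*(77221 + 315882))/z = ((114575 + (17530 + 62368))*(77221 + 315882))/(-238786/255911) = ((114575 + 79898)*393103)*(-255911/238786) = (194473*393103)*(-255911/238786) = 76447919719*(-255911/238786) = -19563863583209009/238786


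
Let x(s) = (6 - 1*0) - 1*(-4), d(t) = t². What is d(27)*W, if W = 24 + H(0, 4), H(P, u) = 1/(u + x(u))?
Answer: 245673/14 ≈ 17548.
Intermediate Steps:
x(s) = 10 (x(s) = (6 + 0) + 4 = 6 + 4 = 10)
H(P, u) = 1/(10 + u) (H(P, u) = 1/(u + 10) = 1/(10 + u))
W = 337/14 (W = 24 + 1/(10 + 4) = 24 + 1/14 = 337/14 ≈ 24.071)
d(27)*W = 27²*(337/14) = 729*(337/14) = 245673/14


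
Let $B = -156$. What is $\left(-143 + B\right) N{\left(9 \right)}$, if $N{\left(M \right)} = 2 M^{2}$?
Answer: $-48438$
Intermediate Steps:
$\left(-143 + B\right) N{\left(9 \right)} = \left(-143 - 156\right) 2 \cdot 9^{2} = - 299 \cdot 2 \cdot 81 = \left(-299\right) 162 = -48438$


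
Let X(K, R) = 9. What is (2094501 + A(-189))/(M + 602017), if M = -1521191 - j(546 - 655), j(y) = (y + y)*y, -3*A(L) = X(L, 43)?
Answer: -349083/157156 ≈ -2.2213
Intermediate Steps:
A(L) = -3 (A(L) = -1/3*9 = -3)
j(y) = 2*y**2 (j(y) = (2*y)*y = 2*y**2)
M = -1544953 (M = -1521191 - 2*(546 - 655)**2 = -1521191 - 2*(-109)**2 = -1521191 - 2*11881 = -1521191 - 1*23762 = -1521191 - 23762 = -1544953)
(2094501 + A(-189))/(M + 602017) = (2094501 - 3)/(-1544953 + 602017) = 2094498/(-942936) = 2094498*(-1/942936) = -349083/157156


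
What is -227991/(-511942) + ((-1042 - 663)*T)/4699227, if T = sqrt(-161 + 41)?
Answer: 227991/511942 - 3410*I*sqrt(30)/4699227 ≈ 0.44535 - 0.0039746*I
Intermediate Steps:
T = 2*I*sqrt(30) (T = sqrt(-120) = 2*I*sqrt(30) ≈ 10.954*I)
-227991/(-511942) + ((-1042 - 663)*T)/4699227 = -227991/(-511942) + ((-1042 - 663)*(2*I*sqrt(30)))/4699227 = -227991*(-1/511942) - 3410*I*sqrt(30)*(1/4699227) = 227991/511942 - 3410*I*sqrt(30)*(1/4699227) = 227991/511942 - 3410*I*sqrt(30)/4699227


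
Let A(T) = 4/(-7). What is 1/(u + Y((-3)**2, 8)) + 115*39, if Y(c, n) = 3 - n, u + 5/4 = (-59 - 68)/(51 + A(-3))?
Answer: 55527373/12381 ≈ 4484.9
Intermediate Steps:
A(T) = -4/7 (A(T) = 4*(-1/7) = -4/7)
u = -5321/1412 (u = -5/4 + (-59 - 68)/(51 - 4/7) = -5/4 - 127/353/7 = -5/4 - 127*7/353 = -5/4 - 889/353 = -5321/1412 ≈ -3.7684)
1/(u + Y((-3)**2, 8)) + 115*39 = 1/(-5321/1412 + (3 - 1*8)) + 115*39 = 1/(-5321/1412 + (3 - 8)) + 4485 = 1/(-5321/1412 - 5) + 4485 = 1/(-12381/1412) + 4485 = -1412/12381 + 4485 = 55527373/12381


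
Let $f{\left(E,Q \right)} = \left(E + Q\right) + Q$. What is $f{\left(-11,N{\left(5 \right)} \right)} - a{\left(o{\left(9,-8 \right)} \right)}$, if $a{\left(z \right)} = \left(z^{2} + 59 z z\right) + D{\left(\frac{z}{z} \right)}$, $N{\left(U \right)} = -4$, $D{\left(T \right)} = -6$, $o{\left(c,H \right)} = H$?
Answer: $-3853$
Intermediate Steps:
$f{\left(E,Q \right)} = E + 2 Q$
$a{\left(z \right)} = -6 + 60 z^{2}$ ($a{\left(z \right)} = \left(z^{2} + 59 z z\right) - 6 = \left(z^{2} + 59 z^{2}\right) - 6 = 60 z^{2} - 6 = -6 + 60 z^{2}$)
$f{\left(-11,N{\left(5 \right)} \right)} - a{\left(o{\left(9,-8 \right)} \right)} = \left(-11 + 2 \left(-4\right)\right) - \left(-6 + 60 \left(-8\right)^{2}\right) = \left(-11 - 8\right) - \left(-6 + 60 \cdot 64\right) = -19 - \left(-6 + 3840\right) = -19 - 3834 = -3853$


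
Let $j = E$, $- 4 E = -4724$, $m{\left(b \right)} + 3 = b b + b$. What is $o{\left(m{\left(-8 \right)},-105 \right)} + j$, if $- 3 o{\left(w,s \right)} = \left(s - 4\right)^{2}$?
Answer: $- \frac{8338}{3} \approx -2779.3$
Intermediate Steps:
$m{\left(b \right)} = -3 + b + b^{2}$ ($m{\left(b \right)} = -3 + \left(b b + b\right) = -3 + \left(b^{2} + b\right) = -3 + \left(b + b^{2}\right) = -3 + b + b^{2}$)
$E = 1181$ ($E = \left(- \frac{1}{4}\right) \left(-4724\right) = 1181$)
$o{\left(w,s \right)} = - \frac{\left(-4 + s\right)^{2}}{3}$ ($o{\left(w,s \right)} = - \frac{\left(s - 4\right)^{2}}{3} = - \frac{\left(-4 + s\right)^{2}}{3}$)
$j = 1181$
$o{\left(m{\left(-8 \right)},-105 \right)} + j = - \frac{\left(-4 - 105\right)^{2}}{3} + 1181 = - \frac{\left(-109\right)^{2}}{3} + 1181 = \left(- \frac{1}{3}\right) 11881 + 1181 = - \frac{11881}{3} + 1181 = - \frac{8338}{3}$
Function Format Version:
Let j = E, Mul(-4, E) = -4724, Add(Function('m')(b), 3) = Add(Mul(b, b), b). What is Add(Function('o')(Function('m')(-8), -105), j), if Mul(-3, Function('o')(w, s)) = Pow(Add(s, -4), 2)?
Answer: Rational(-8338, 3) ≈ -2779.3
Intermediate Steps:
Function('m')(b) = Add(-3, b, Pow(b, 2)) (Function('m')(b) = Add(-3, Add(Mul(b, b), b)) = Add(-3, Add(Pow(b, 2), b)) = Add(-3, Add(b, Pow(b, 2))) = Add(-3, b, Pow(b, 2)))
E = 1181 (E = Mul(Rational(-1, 4), -4724) = 1181)
Function('o')(w, s) = Mul(Rational(-1, 3), Pow(Add(-4, s), 2)) (Function('o')(w, s) = Mul(Rational(-1, 3), Pow(Add(s, -4), 2)) = Mul(Rational(-1, 3), Pow(Add(-4, s), 2)))
j = 1181
Add(Function('o')(Function('m')(-8), -105), j) = Add(Mul(Rational(-1, 3), Pow(Add(-4, -105), 2)), 1181) = Add(Mul(Rational(-1, 3), Pow(-109, 2)), 1181) = Add(Mul(Rational(-1, 3), 11881), 1181) = Add(Rational(-11881, 3), 1181) = Rational(-8338, 3)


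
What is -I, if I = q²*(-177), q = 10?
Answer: 17700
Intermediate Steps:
I = -17700 (I = 10²*(-177) = 100*(-177) = -17700)
-I = -1*(-17700) = 17700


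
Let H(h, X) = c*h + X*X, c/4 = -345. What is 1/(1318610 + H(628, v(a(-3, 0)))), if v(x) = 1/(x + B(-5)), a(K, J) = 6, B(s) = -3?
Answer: 9/4067731 ≈ 2.2125e-6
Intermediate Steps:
c = -1380 (c = 4*(-345) = -1380)
v(x) = 1/(-3 + x) (v(x) = 1/(x - 3) = 1/(-3 + x))
H(h, X) = X² - 1380*h (H(h, X) = -1380*h + X*X = -1380*h + X² = X² - 1380*h)
1/(1318610 + H(628, v(a(-3, 0)))) = 1/(1318610 + ((1/(-3 + 6))² - 1380*628)) = 1/(1318610 + ((1/3)² - 866640)) = 1/(1318610 + ((⅓)² - 866640)) = 1/(1318610 + (⅑ - 866640)) = 1/(1318610 - 7799759/9) = 1/(4067731/9) = 9/4067731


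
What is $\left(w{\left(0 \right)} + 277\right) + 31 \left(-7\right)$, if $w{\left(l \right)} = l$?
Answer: $60$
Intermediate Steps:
$\left(w{\left(0 \right)} + 277\right) + 31 \left(-7\right) = \left(0 + 277\right) + 31 \left(-7\right) = 277 - 217 = 60$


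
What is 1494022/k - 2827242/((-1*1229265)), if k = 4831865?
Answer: 344386680448/131992056205 ≈ 2.6091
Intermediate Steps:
1494022/k - 2827242/((-1*1229265)) = 1494022/4831865 - 2827242/((-1*1229265)) = 1494022*(1/4831865) - 2827242/(-1229265) = 1494022/4831865 - 2827242*(-1/1229265) = 1494022/4831865 + 314138/136585 = 344386680448/131992056205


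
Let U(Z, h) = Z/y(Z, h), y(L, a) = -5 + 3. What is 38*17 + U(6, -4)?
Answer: 643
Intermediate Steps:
y(L, a) = -2
U(Z, h) = -Z/2 (U(Z, h) = Z/(-2) = Z*(-1/2) = -Z/2)
38*17 + U(6, -4) = 38*17 - 1/2*6 = 646 - 3 = 643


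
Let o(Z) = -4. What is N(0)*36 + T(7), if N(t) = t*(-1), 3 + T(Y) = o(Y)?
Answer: -7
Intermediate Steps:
T(Y) = -7 (T(Y) = -3 - 4 = -7)
N(t) = -t
N(0)*36 + T(7) = -1*0*36 - 7 = 0*36 - 7 = 0 - 7 = -7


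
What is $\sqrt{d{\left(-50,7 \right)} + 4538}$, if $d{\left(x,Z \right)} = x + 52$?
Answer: $2 \sqrt{1135} \approx 67.38$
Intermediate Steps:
$d{\left(x,Z \right)} = 52 + x$
$\sqrt{d{\left(-50,7 \right)} + 4538} = \sqrt{\left(52 - 50\right) + 4538} = \sqrt{2 + 4538} = \sqrt{4540} = 2 \sqrt{1135}$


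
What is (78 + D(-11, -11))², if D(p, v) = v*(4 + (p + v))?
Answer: 76176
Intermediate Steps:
D(p, v) = v*(4 + p + v)
(78 + D(-11, -11))² = (78 - 11*(4 - 11 - 11))² = (78 - 11*(-18))² = (78 + 198)² = 276² = 76176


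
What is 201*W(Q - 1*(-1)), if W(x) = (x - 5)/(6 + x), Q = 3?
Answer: -201/10 ≈ -20.100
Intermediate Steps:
W(x) = (-5 + x)/(6 + x)
201*W(Q - 1*(-1)) = 201*((-5 + (3 - 1*(-1)))/(6 + (3 - 1*(-1)))) = 201*((-5 + (3 + 1))/(6 + (3 + 1))) = 201*((-5 + 4)/(6 + 4)) = 201*(-1/10) = 201*((⅒)*(-1)) = 201*(-⅒) = -201/10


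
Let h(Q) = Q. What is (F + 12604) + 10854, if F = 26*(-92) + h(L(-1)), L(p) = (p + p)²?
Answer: 21070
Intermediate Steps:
L(p) = 4*p² (L(p) = (2*p)² = 4*p²)
F = -2388 (F = 26*(-92) + 4*(-1)² = -2392 + 4*1 = -2392 + 4 = -2388)
(F + 12604) + 10854 = (-2388 + 12604) + 10854 = 10216 + 10854 = 21070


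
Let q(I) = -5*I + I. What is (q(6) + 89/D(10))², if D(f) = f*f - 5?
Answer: 4800481/9025 ≈ 531.91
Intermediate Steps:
q(I) = -4*I
D(f) = -5 + f² (D(f) = f² - 5 = -5 + f²)
(q(6) + 89/D(10))² = (-4*6 + 89/(-5 + 10²))² = (-24 + 89/(-5 + 100))² = (-24 + 89/95)² = (-2191/95)² = 4800481/9025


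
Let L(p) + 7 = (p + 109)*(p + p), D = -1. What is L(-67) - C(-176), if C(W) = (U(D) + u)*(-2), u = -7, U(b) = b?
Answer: -5651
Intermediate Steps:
C(W) = 16 (C(W) = (-1 - 7)*(-2) = -8*(-2) = 16)
L(p) = -7 + 2*p*(109 + p) (L(p) = -7 + (p + 109)*(p + p) = -7 + (109 + p)*(2*p) = -7 + 2*p*(109 + p))
L(-67) - C(-176) = (-7 + 2*(-67)² + 218*(-67)) - 1*16 = (-7 + 2*4489 - 14606) - 16 = (-7 + 8978 - 14606) - 16 = -5635 - 16 = -5651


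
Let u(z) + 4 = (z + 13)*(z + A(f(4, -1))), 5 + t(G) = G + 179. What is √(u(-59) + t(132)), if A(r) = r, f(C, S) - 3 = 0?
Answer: √2878 ≈ 53.647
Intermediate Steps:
t(G) = 174 + G (t(G) = -5 + (G + 179) = -5 + (179 + G) = 174 + G)
f(C, S) = 3 (f(C, S) = 3 + 0 = 3)
u(z) = -4 + (3 + z)*(13 + z) (u(z) = -4 + (z + 13)*(z + 3) = -4 + (13 + z)*(3 + z) = -4 + (3 + z)*(13 + z))
√(u(-59) + t(132)) = √((35 + (-59)² + 16*(-59)) + (174 + 132)) = √((35 + 3481 - 944) + 306) = √(2572 + 306) = √2878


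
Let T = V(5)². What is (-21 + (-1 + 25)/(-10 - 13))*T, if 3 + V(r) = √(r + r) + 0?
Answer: -9633/23 + 3042*√10/23 ≈ -0.58049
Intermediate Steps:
V(r) = -3 + √2*√r (V(r) = -3 + (√(r + r) + 0) = -3 + (√(2*r) + 0) = -3 + (√2*√r + 0) = -3 + √2*√r)
T = (-3 + √10)² (T = (-3 + √2*√5)² = (-3 + √10)² ≈ 0.026334)
(-21 + (-1 + 25)/(-10 - 13))*T = (-21 + (-1 + 25)/(-10 - 13))*(3 - √10)² = (-21 + 24/(-23))*(3 - √10)² = (-21 + 24*(-1/23))*(3 - √10)² = (-21 - 24/23)*(3 - √10)² = -507*(3 - √10)²/23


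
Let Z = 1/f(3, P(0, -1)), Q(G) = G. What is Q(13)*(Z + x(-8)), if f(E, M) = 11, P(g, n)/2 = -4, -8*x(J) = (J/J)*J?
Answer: 156/11 ≈ 14.182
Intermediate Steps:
x(J) = -J/8 (x(J) = -J/J*J/8 = -J/8)
P(g, n) = -8 (P(g, n) = 2*(-4) = -8)
Z = 1/11 ≈ 0.090909
Q(13)*(Z + x(-8)) = 13*(1/11 - ⅛*(-8)) = 13*(1/11 + 1) = 13*(12/11) = 156/11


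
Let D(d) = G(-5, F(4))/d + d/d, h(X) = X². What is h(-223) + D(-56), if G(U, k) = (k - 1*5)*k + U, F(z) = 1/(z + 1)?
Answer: 69622149/1400 ≈ 49730.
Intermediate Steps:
F(z) = 1/(1 + z)
G(U, k) = U + k*(-5 + k) (G(U, k) = (k - 5)*k + U = (-5 + k)*k + U = k*(-5 + k) + U = U + k*(-5 + k))
D(d) = 1 - 149/(25*d) (D(d) = (-5 + (1/(1 + 4))² - 5/(1 + 4))/d + d/d = (-5 + (1/5)² - 5/5)/d + 1 = (-5 + (⅕)² - 5*⅕)/d + 1 = (-5 + 1/25 - 1)/d + 1 = -149/(25*d) + 1 = 1 - 149/(25*d))
h(-223) + D(-56) = (-223)² + (-149/25 - 56)/(-56) = 49729 - 1/56*(-1549/25) = 49729 + 1549/1400 = 69622149/1400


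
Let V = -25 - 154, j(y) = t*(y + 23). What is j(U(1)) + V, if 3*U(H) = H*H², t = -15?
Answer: -529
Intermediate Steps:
U(H) = H³/3 (U(H) = (H*H²)/3 = H³/3)
j(y) = -345 - 15*y (j(y) = -15*(y + 23) = -15*(23 + y) = -345 - 15*y)
V = -179
j(U(1)) + V = (-345 - 5*1³) - 179 = (-345 - 5) - 179 = -350 - 179 = -529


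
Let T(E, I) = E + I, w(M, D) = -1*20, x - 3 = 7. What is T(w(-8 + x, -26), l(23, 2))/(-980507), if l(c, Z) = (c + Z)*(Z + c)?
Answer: -55/89137 ≈ -0.00061703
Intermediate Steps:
l(c, Z) = (Z + c)² (l(c, Z) = (Z + c)*(Z + c) = (Z + c)²)
x = 10 (x = 3 + 7 = 10)
w(M, D) = -20
T(w(-8 + x, -26), l(23, 2))/(-980507) = (-20 + (2 + 23)²)/(-980507) = (-20 + 25²)*(-1/980507) = (-20 + 625)*(-1/980507) = 605*(-1/980507) = -55/89137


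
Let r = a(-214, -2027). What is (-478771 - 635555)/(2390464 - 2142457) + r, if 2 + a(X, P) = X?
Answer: -18227946/82669 ≈ -220.49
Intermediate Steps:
a(X, P) = -2 + X
r = -216 (r = -2 - 214 = -216)
(-478771 - 635555)/(2390464 - 2142457) + r = (-478771 - 635555)/(2390464 - 2142457) - 216 = -1114326/248007 - 216 = -1114326*1/248007 - 216 = -371442/82669 - 216 = -18227946/82669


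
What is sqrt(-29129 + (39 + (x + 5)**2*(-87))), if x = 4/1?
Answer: I*sqrt(36137) ≈ 190.1*I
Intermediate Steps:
x = 4 (x = 4*1 = 4)
sqrt(-29129 + (39 + (x + 5)**2*(-87))) = sqrt(-29129 + (39 + (4 + 5)**2*(-87))) = sqrt(-29129 + (39 + 9**2*(-87))) = sqrt(-29129 + (39 + 81*(-87))) = sqrt(-29129 + (39 - 7047)) = sqrt(-29129 - 7008) = sqrt(-36137) = I*sqrt(36137)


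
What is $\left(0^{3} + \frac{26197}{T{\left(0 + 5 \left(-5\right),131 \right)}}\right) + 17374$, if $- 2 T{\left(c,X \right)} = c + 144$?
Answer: $\frac{118536}{7} \approx 16934.0$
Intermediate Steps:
$T{\left(c,X \right)} = -72 - \frac{c}{2}$ ($T{\left(c,X \right)} = - \frac{c + 144}{2} = - \frac{144 + c}{2} = -72 - \frac{c}{2}$)
$\left(0^{3} + \frac{26197}{T{\left(0 + 5 \left(-5\right),131 \right)}}\right) + 17374 = \left(0^{3} + \frac{26197}{-72 - \frac{0 + 5 \left(-5\right)}{2}}\right) + 17374 = \left(0 + \frac{26197}{-72 - \frac{0 - 25}{2}}\right) + 17374 = \left(0 + \frac{26197}{-72 - - \frac{25}{2}}\right) + 17374 = \left(0 + \frac{26197}{-72 + \frac{25}{2}}\right) + 17374 = \left(0 + \frac{26197}{- \frac{119}{2}}\right) + 17374 = \left(0 + 26197 \left(- \frac{2}{119}\right)\right) + 17374 = \left(0 - \frac{3082}{7}\right) + 17374 = - \frac{3082}{7} + 17374 = \frac{118536}{7}$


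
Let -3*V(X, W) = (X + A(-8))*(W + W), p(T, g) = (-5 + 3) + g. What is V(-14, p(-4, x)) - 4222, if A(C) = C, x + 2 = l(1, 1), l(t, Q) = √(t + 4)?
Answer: -12842/3 + 44*√5/3 ≈ -4247.9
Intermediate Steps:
l(t, Q) = √(4 + t)
x = -2 + √5 (x = -2 + √(4 + 1) = -2 + √5 ≈ 0.23607)
p(T, g) = -2 + g
V(X, W) = -2*W*(-8 + X)/3 (V(X, W) = -(X - 8)*(W + W)/3 = -(-8 + X)*2*W/3 = -2*W*(-8 + X)/3)
V(-14, p(-4, x)) - 4222 = 2*(-2 + (-2 + √5))*(8 - 1*(-14))/3 - 4222 = 2*(-4 + √5)*(8 + 14)/3 - 4222 = (⅔)*(-4 + √5)*22 - 4222 = (-176/3 + 44*√5/3) - 4222 = -12842/3 + 44*√5/3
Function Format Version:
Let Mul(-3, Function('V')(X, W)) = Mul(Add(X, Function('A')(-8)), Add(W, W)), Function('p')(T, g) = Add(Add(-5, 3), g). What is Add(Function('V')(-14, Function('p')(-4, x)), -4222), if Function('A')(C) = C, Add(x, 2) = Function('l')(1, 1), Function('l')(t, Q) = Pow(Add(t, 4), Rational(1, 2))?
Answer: Add(Rational(-12842, 3), Mul(Rational(44, 3), Pow(5, Rational(1, 2)))) ≈ -4247.9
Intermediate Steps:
Function('l')(t, Q) = Pow(Add(4, t), Rational(1, 2))
x = Add(-2, Pow(5, Rational(1, 2))) (x = Add(-2, Pow(Add(4, 1), Rational(1, 2))) = Add(-2, Pow(5, Rational(1, 2))) ≈ 0.23607)
Function('p')(T, g) = Add(-2, g)
Function('V')(X, W) = Mul(Rational(-2, 3), W, Add(-8, X)) (Function('V')(X, W) = Mul(Rational(-1, 3), Mul(Add(X, -8), Add(W, W))) = Mul(Rational(-1, 3), Mul(Add(-8, X), Mul(2, W))) = Mul(Rational(-1, 3), Mul(2, W, Add(-8, X))) = Mul(Rational(-2, 3), W, Add(-8, X)))
Add(Function('V')(-14, Function('p')(-4, x)), -4222) = Add(Mul(Rational(2, 3), Add(-2, Add(-2, Pow(5, Rational(1, 2)))), Add(8, Mul(-1, -14))), -4222) = Add(Mul(Rational(2, 3), Add(-4, Pow(5, Rational(1, 2))), Add(8, 14)), -4222) = Add(Mul(Rational(2, 3), Add(-4, Pow(5, Rational(1, 2))), 22), -4222) = Add(Add(Rational(-176, 3), Mul(Rational(44, 3), Pow(5, Rational(1, 2)))), -4222) = Add(Rational(-12842, 3), Mul(Rational(44, 3), Pow(5, Rational(1, 2))))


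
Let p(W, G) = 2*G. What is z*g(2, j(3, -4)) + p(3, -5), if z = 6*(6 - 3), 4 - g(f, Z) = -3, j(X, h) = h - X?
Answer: 116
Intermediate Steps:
g(f, Z) = 7 (g(f, Z) = 4 - 1*(-3) = 4 + 3 = 7)
z = 18 (z = 6*3 = 18)
z*g(2, j(3, -4)) + p(3, -5) = 18*7 + 2*(-5) = 126 - 10 = 116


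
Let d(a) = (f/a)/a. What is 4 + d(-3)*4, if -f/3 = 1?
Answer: 8/3 ≈ 2.6667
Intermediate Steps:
f = -3 (f = -3*1 = -3)
d(a) = -3/a**2 (d(a) = (-3/a)/a = -3/a**2)
4 + d(-3)*4 = 4 - 3/(-3)**2*4 = 4 - 3*1/9*4 = 4 - 1/3*4 = 4 - 4/3 = 8/3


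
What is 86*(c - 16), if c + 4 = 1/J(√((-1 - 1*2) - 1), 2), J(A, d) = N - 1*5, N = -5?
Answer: -8643/5 ≈ -1728.6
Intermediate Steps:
J(A, d) = -10 (J(A, d) = -5 - 1*5 = -5 - 5 = -10)
c = -41/10 (c = -4 + 1/(-10) = -4 - ⅒ = -41/10 ≈ -4.1000)
86*(c - 16) = 86*(-41/10 - 16) = 86*(-201/10) = -8643/5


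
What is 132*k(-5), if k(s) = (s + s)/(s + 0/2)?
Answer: 264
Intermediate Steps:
k(s) = 2 (k(s) = (2*s)/(s + 0*(½)) = (2*s)/(s + 0) = (2*s)/s = 2)
132*k(-5) = 132*2 = 264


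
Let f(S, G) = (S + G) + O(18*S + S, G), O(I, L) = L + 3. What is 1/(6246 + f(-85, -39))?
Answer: 1/6086 ≈ 0.00016431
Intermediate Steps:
O(I, L) = 3 + L
f(S, G) = 3 + S + 2*G (f(S, G) = (S + G) + (3 + G) = (G + S) + (3 + G) = 3 + S + 2*G)
1/(6246 + f(-85, -39)) = 1/(6246 + (3 - 85 + 2*(-39))) = 1/(6246 + (3 - 85 - 78)) = 1/(6246 - 160) = 1/6086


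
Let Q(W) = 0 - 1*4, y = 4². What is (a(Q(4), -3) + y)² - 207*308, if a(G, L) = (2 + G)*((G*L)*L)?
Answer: -56012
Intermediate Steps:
y = 16
Q(W) = -4 (Q(W) = 0 - 4 = -4)
a(G, L) = G*L²*(2 + G) (a(G, L) = (2 + G)*(G*L²) = G*L²*(2 + G))
(a(Q(4), -3) + y)² - 207*308 = (-4*(-3)²*(2 - 4) + 16)² - 207*308 = (-4*9*(-2) + 16)² - 63756 = (72 + 16)² - 63756 = 88² - 63756 = 7744 - 63756 = -56012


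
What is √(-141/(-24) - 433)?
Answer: I*√6834/4 ≈ 20.667*I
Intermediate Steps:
√(-141/(-24) - 433) = √(-141*(-1/24) - 433) = √(47/8 - 433) = √(-3417/8) = I*√6834/4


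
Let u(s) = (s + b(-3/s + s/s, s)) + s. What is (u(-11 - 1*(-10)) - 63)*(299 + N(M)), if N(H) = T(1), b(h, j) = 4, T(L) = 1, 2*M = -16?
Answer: -18300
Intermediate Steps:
M = -8 (M = (½)*(-16) = -8)
N(H) = 1
u(s) = 4 + 2*s (u(s) = (s + 4) + s = (4 + s) + s = 4 + 2*s)
(u(-11 - 1*(-10)) - 63)*(299 + N(M)) = ((4 + 2*(-11 - 1*(-10))) - 63)*(299 + 1) = ((4 + 2*(-11 + 10)) - 63)*300 = ((4 + 2*(-1)) - 63)*300 = ((4 - 2) - 63)*300 = (2 - 63)*300 = -61*300 = -18300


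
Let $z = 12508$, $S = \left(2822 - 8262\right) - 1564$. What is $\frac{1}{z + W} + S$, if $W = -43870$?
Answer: $- \frac{219659449}{31362} \approx -7004.0$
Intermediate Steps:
$S = -7004$ ($S = -5440 - 1564 = -7004$)
$\frac{1}{z + W} + S = \frac{1}{12508 - 43870} - 7004 = \frac{1}{-31362} - 7004 = - \frac{1}{31362} - 7004 = - \frac{219659449}{31362}$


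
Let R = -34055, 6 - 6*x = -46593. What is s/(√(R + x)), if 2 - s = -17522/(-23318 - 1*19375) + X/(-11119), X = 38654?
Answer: -2404835038*I*√2146/3565497740637 ≈ -0.031245*I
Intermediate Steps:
x = 15533/2 (x = 1 - ⅙*(-46593) = 1 + 15531/2 = 15533/2 ≈ 7766.5)
s = 2404835038/474703467 (s = 2 - (-17522/(-23318 - 1*19375) + 38654/(-11119)) = 2 - (-17522/(-23318 - 19375) + 38654*(-1/11119)) = 2 - (-17522/(-42693) - 38654/11119) = 2 - (-17522*(-1/42693) - 38654/11119) = 2 - (17522/42693 - 38654/11119) = 2 - 1*(-1455428104/474703467) = 2 + 1455428104/474703467 = 2404835038/474703467 ≈ 5.0660)
s/(√(R + x)) = 2404835038/(474703467*(√(-34055 + 15533/2))) = 2404835038/(474703467*(√(-52577/2))) = 2404835038/(474703467*((7*I*√2146/2))) = 2404835038*(-I*√2146/7511)/474703467 = -2404835038*I*√2146/3565497740637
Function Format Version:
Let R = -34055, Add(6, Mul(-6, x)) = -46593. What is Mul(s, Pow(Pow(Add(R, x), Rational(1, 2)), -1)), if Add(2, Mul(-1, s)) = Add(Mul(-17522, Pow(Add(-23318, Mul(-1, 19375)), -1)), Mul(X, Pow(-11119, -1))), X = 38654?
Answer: Mul(Rational(-2404835038, 3565497740637), I, Pow(2146, Rational(1, 2))) ≈ Mul(-0.031245, I)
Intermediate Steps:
x = Rational(15533, 2) (x = Add(1, Mul(Rational(-1, 6), -46593)) = Add(1, Rational(15531, 2)) = Rational(15533, 2) ≈ 7766.5)
s = Rational(2404835038, 474703467) (s = Add(2, Mul(-1, Add(Mul(-17522, Pow(Add(-23318, Mul(-1, 19375)), -1)), Mul(38654, Pow(-11119, -1))))) = Add(2, Mul(-1, Add(Mul(-17522, Pow(Add(-23318, -19375), -1)), Mul(38654, Rational(-1, 11119))))) = Add(2, Mul(-1, Add(Mul(-17522, Pow(-42693, -1)), Rational(-38654, 11119)))) = Add(2, Mul(-1, Add(Mul(-17522, Rational(-1, 42693)), Rational(-38654, 11119)))) = Add(2, Mul(-1, Add(Rational(17522, 42693), Rational(-38654, 11119)))) = Add(2, Mul(-1, Rational(-1455428104, 474703467))) = Add(2, Rational(1455428104, 474703467)) = Rational(2404835038, 474703467) ≈ 5.0660)
Mul(s, Pow(Pow(Add(R, x), Rational(1, 2)), -1)) = Mul(Rational(2404835038, 474703467), Pow(Pow(Add(-34055, Rational(15533, 2)), Rational(1, 2)), -1)) = Mul(Rational(2404835038, 474703467), Pow(Pow(Rational(-52577, 2), Rational(1, 2)), -1)) = Mul(Rational(2404835038, 474703467), Pow(Mul(Rational(7, 2), I, Pow(2146, Rational(1, 2))), -1)) = Mul(Rational(2404835038, 474703467), Mul(Rational(-1, 7511), I, Pow(2146, Rational(1, 2)))) = Mul(Rational(-2404835038, 3565497740637), I, Pow(2146, Rational(1, 2)))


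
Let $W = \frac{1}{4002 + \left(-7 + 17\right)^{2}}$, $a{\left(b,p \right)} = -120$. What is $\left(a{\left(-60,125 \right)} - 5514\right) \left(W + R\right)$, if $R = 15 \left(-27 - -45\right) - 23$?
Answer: $- \frac{2854170315}{2051} \approx -1.3916 \cdot 10^{6}$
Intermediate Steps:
$R = 247$ ($R = 15 \left(-27 + 45\right) - 23 = 15 \cdot 18 - 23 = 270 - 23 = 247$)
$W = \frac{1}{4102}$ ($W = \frac{1}{4002 + 10^{2}} = \frac{1}{4002 + 100} = \frac{1}{4102} \approx 0.00024378$)
$\left(a{\left(-60,125 \right)} - 5514\right) \left(W + R\right) = \left(-120 - 5514\right) \left(\frac{1}{4102} + 247\right) = \left(-5634\right) \frac{1013195}{4102} = - \frac{2854170315}{2051}$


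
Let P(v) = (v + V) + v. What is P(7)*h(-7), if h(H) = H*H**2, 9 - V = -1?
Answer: -8232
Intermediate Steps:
V = 10 (V = 9 - 1*(-1) = 9 + 1 = 10)
P(v) = 10 + 2*v (P(v) = (v + 10) + v = (10 + v) + v = 10 + 2*v)
h(H) = H**3
P(7)*h(-7) = (10 + 2*7)*(-7)**3 = (10 + 14)*(-343) = 24*(-343) = -8232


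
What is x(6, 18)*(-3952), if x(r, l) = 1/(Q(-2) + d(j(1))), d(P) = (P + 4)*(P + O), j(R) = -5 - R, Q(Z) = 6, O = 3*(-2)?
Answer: -1976/15 ≈ -131.73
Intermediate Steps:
O = -6
d(P) = (-6 + P)*(4 + P) (d(P) = (P + 4)*(P - 6) = (4 + P)*(-6 + P) = (-6 + P)*(4 + P))
x(r, l) = 1/30 (x(r, l) = 1/(6 + (-24 + (-5 - 1*1)**2 - 2*(-5 - 1*1))) = 1/(6 + (-24 + (-5 - 1)**2 - 2*(-5 - 1))) = 1/(6 + (-24 + (-6)**2 - 2*(-6))) = 1/(6 + (-24 + 36 + 12)) = 1/(6 + 24) = 1/30)
x(6, 18)*(-3952) = (1/30)*(-3952) = -1976/15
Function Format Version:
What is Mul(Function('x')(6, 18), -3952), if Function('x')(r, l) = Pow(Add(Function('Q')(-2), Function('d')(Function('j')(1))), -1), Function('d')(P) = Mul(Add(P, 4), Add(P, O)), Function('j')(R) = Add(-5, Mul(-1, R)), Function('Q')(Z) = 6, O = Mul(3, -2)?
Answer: Rational(-1976, 15) ≈ -131.73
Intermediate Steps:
O = -6
Function('d')(P) = Mul(Add(-6, P), Add(4, P)) (Function('d')(P) = Mul(Add(P, 4), Add(P, -6)) = Mul(Add(4, P), Add(-6, P)) = Mul(Add(-6, P), Add(4, P)))
Function('x')(r, l) = Rational(1, 30) (Function('x')(r, l) = Pow(Add(6, Add(-24, Pow(Add(-5, Mul(-1, 1)), 2), Mul(-2, Add(-5, Mul(-1, 1))))), -1) = Pow(Add(6, Add(-24, Pow(Add(-5, -1), 2), Mul(-2, Add(-5, -1)))), -1) = Pow(Add(6, Add(-24, Pow(-6, 2), Mul(-2, -6))), -1) = Pow(Add(6, Add(-24, 36, 12)), -1) = Pow(Add(6, 24), -1) = Pow(30, -1) = Rational(1, 30))
Mul(Function('x')(6, 18), -3952) = Mul(Rational(1, 30), -3952) = Rational(-1976, 15)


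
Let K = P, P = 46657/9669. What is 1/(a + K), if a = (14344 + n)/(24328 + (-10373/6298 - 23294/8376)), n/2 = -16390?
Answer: 3101617550856099/12615747383897239 ≈ 0.24585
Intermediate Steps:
n = -32780 (n = 2*(-16390) = -32780)
a = -243134189232/320779558471 (a = (14344 - 32780)/(24328 + (-10373/6298 - 23294/8376)) = -18436/(24328 + (-10373*1/6298 - 23294*1/8376)) = -18436/(24328 + (-10373/6298 - 11647/4188)) = -18436/(24328 - 58397465/13188012) = -18436/320779558471/13188012 = -18436*13188012/320779558471 = -243134189232/320779558471 ≈ -0.75795)
P = 46657/9669 (P = 46657*(1/9669) = 46657/9669 ≈ 4.8254)
K = 46657/9669 ≈ 4.8254
1/(a + K) = 1/(-243134189232/320779558471 + 46657/9669) = 1/(12615747383897239/3101617550856099) = 3101617550856099/12615747383897239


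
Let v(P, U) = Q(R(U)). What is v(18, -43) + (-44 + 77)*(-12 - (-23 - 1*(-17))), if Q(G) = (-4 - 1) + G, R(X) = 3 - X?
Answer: -157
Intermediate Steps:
Q(G) = -5 + G
v(P, U) = -2 - U (v(P, U) = -5 + (3 - U) = -2 - U)
v(18, -43) + (-44 + 77)*(-12 - (-23 - 1*(-17))) = (-2 - 1*(-43)) + (-44 + 77)*(-12 - (-23 - 1*(-17))) = (-2 + 43) + 33*(-12 - (-23 + 17)) = 41 + 33*(-12 - 1*(-6)) = 41 + 33*(-12 + 6) = 41 + 33*(-6) = 41 - 198 = -157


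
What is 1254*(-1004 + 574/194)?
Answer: -121764654/97 ≈ -1.2553e+6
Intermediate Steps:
1254*(-1004 + 574/194) = 1254*(-1004 + 574*(1/194)) = 1254*(-1004 + 287/97) = 1254*(-97101/97) = -121764654/97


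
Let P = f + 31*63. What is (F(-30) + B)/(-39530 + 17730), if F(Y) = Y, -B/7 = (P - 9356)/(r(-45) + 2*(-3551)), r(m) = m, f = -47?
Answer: 952/556445 ≈ 0.0017109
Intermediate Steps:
P = 1906 (P = -47 + 31*63 = -47 + 1953 = 1906)
B = -7450/1021 (B = -7*(1906 - 9356)/(-45 + 2*(-3551)) = -(-52150)/(-45 - 7102) = -(-52150)/(-7147) = -(-52150)*(-1)/7147 = -7*7450/7147 = -7450/1021 ≈ -7.2968)
(F(-30) + B)/(-39530 + 17730) = (-30 - 7450/1021)/(-39530 + 17730) = -38080/1021/(-21800) = -38080/1021*(-1/21800) = 952/556445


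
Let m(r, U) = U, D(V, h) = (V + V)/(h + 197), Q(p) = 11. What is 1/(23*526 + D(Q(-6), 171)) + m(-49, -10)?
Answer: -22260246/2226043 ≈ -9.9999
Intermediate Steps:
D(V, h) = 2*V/(197 + h) (D(V, h) = (2*V)/(197 + h) = 2*V/(197 + h))
1/(23*526 + D(Q(-6), 171)) + m(-49, -10) = 1/(23*526 + 2*11/(197 + 171)) - 10 = 1/(12098 + 2*11/368) - 10 = 1/(12098 + 2*11*(1/368)) - 10 = 1/(12098 + 11/184) - 10 = 1/(2226043/184) - 10 = 184/2226043 - 10 = -22260246/2226043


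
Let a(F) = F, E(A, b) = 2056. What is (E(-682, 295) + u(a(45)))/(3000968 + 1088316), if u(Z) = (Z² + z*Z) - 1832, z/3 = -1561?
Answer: -104243/2044642 ≈ -0.050983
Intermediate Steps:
z = -4683 (z = 3*(-1561) = -4683)
u(Z) = -1832 + Z² - 4683*Z (u(Z) = (Z² - 4683*Z) - 1832 = -1832 + Z² - 4683*Z)
(E(-682, 295) + u(a(45)))/(3000968 + 1088316) = (2056 + (-1832 + 45² - 4683*45))/(3000968 + 1088316) = (2056 + (-1832 + 2025 - 210735))/4089284 = (2056 - 210542)*(1/4089284) = -208486*1/4089284 = -104243/2044642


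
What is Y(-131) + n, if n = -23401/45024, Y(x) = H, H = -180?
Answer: -1161103/6432 ≈ -180.52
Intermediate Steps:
Y(x) = -180
n = -3343/6432 (n = -23401*1/45024 = -3343/6432 ≈ -0.51974)
Y(-131) + n = -180 - 3343/6432 = -1161103/6432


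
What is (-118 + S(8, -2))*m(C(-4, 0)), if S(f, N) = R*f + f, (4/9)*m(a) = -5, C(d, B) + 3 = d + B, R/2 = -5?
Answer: 4275/2 ≈ 2137.5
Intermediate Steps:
R = -10 (R = 2*(-5) = -10)
C(d, B) = -3 + B + d (C(d, B) = -3 + (d + B) = -3 + (B + d) = -3 + B + d)
m(a) = -45/4 (m(a) = (9/4)*(-5) = -45/4)
S(f, N) = -9*f (S(f, N) = -10*f + f = -9*f)
(-118 + S(8, -2))*m(C(-4, 0)) = (-118 - 9*8)*(-45/4) = (-118 - 72)*(-45/4) = -190*(-45/4) = 4275/2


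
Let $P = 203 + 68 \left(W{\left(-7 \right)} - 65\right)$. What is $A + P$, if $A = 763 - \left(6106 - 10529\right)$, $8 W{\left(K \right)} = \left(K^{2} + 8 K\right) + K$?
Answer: $850$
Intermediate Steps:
$W{\left(K \right)} = \frac{K^{2}}{8} + \frac{9 K}{8}$ ($W{\left(K \right)} = \frac{\left(K^{2} + 8 K\right) + K}{8} = \frac{K^{2} + 9 K}{8} = \frac{K^{2}}{8} + \frac{9 K}{8}$)
$A = 5186$ ($A = 763 - \left(6106 - 10529\right) = 763 - -4423 = 763 + 4423 = 5186$)
$P = -4336$ ($P = 203 + 68 \left(\frac{1}{8} \left(-7\right) \left(9 - 7\right) - 65\right) = 203 + 68 \left(\frac{1}{8} \left(-7\right) 2 - 65\right) = 203 + 68 \left(- \frac{7}{4} - 65\right) = 203 + 68 \left(- \frac{267}{4}\right) = 203 - 4539 = -4336$)
$A + P = 5186 - 4336 = 850$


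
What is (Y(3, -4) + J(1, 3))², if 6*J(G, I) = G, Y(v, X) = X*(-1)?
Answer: 625/36 ≈ 17.361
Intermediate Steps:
Y(v, X) = -X
J(G, I) = G/6
(Y(3, -4) + J(1, 3))² = (-1*(-4) + (⅙)*1)² = (4 + ⅙)² = (25/6)² = 625/36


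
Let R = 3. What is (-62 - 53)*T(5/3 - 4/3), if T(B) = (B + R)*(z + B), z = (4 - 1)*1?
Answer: -11500/9 ≈ -1277.8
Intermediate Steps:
z = 3 (z = 3*1 = 3)
T(B) = (3 + B)² (T(B) = (B + 3)*(3 + B) = (3 + B)*(3 + B) = (3 + B)²)
(-62 - 53)*T(5/3 - 4/3) = (-62 - 53)*(9 + (5/3 - 4/3)² + 6*(5/3 - 4/3)) = -115*(9 + (5*(⅓) - 4*⅓)² + 6*(5*(⅓) - 4*⅓)) = -115*(9 + (5/3 - 4/3)² + 6*(5/3 - 4/3)) = -115*(9 + (⅓)² + 6*(⅓)) = -115*(9 + ⅑ + 2) = -115*100/9 = -11500/9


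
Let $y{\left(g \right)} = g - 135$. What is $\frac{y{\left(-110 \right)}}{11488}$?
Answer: $- \frac{245}{11488} \approx -0.021327$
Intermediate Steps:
$y{\left(g \right)} = -135 + g$ ($y{\left(g \right)} = g - 135 = -135 + g$)
$\frac{y{\left(-110 \right)}}{11488} = \frac{-135 - 110}{11488} = \left(-245\right) \frac{1}{11488} = - \frac{245}{11488}$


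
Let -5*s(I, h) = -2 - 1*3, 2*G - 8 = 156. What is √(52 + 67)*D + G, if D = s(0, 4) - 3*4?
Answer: 82 - 11*√119 ≈ -37.996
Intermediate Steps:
G = 82 (G = 4 + (½)*156 = 4 + 78 = 82)
s(I, h) = 1 (s(I, h) = -(-2 - 1*3)/5 = -(-2 - 3)/5 = -⅕*(-5) = 1)
D = -11 (D = 1 - 3*4 = 1 - 12 = -11)
√(52 + 67)*D + G = √(52 + 67)*(-11) + 82 = √119*(-11) + 82 = -11*√119 + 82 = 82 - 11*√119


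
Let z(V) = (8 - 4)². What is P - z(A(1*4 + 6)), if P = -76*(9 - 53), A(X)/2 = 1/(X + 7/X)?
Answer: 3328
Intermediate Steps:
A(X) = 2/(X + 7/X)
P = 3344 (P = -76*(-44) = 3344)
z(V) = 16 (z(V) = 4² = 16)
P - z(A(1*4 + 6)) = 3344 - 1*16 = 3344 - 16 = 3328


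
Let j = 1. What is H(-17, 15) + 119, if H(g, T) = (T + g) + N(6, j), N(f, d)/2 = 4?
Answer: 125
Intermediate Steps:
N(f, d) = 8 (N(f, d) = 2*4 = 8)
H(g, T) = 8 + T + g (H(g, T) = (T + g) + 8 = 8 + T + g)
H(-17, 15) + 119 = (8 + 15 - 17) + 119 = 6 + 119 = 125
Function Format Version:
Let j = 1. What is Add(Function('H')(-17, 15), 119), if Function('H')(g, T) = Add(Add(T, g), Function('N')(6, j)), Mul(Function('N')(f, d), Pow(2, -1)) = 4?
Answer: 125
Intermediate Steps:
Function('N')(f, d) = 8 (Function('N')(f, d) = Mul(2, 4) = 8)
Function('H')(g, T) = Add(8, T, g) (Function('H')(g, T) = Add(Add(T, g), 8) = Add(8, T, g))
Add(Function('H')(-17, 15), 119) = Add(Add(8, 15, -17), 119) = Add(6, 119) = 125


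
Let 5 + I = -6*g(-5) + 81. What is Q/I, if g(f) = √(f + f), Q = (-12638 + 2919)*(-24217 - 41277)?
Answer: 465161059/59 + 73446483*I*√10/118 ≈ 7.8841e+6 + 1.9683e+6*I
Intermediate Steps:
Q = 636536186 (Q = -9719*(-65494) = 636536186)
g(f) = √2*√f (g(f) = √(2*f) = √2*√f)
I = 76 - 6*I*√10 (I = -5 + (-6*√2*√(-5) + 81) = -5 + (-6*√2*I*√5 + 81) = -5 + (-6*I*√10 + 81) = -5 + (81 - 6*I*√10) = 76 - 6*I*√10 ≈ 76.0 - 18.974*I)
Q/I = 636536186/(76 - 6*I*√10)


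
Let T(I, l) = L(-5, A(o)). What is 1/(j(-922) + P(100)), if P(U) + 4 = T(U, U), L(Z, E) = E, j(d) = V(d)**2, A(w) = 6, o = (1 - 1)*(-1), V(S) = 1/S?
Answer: 850084/1700169 ≈ 0.50000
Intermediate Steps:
o = 0 (o = 0*(-1) = 0)
j(d) = d**(-2) (j(d) = (1/d)**2 = d**(-2))
T(I, l) = 6
P(U) = 2 (P(U) = -4 + 6 = 2)
1/(j(-922) + P(100)) = 1/((-922)**(-2) + 2) = 1/(1/850084 + 2) = 1/(1700169/850084) = 850084/1700169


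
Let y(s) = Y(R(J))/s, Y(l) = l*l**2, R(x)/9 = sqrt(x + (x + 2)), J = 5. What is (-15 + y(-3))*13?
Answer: -195 - 75816*sqrt(3) ≈ -1.3151e+5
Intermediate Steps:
R(x) = 9*sqrt(2 + 2*x) (R(x) = 9*sqrt(x + (x + 2)) = 9*sqrt(x + (2 + x)) = 9*sqrt(2 + 2*x))
Y(l) = l**3
y(s) = 17496*sqrt(3)/s (y(s) = (9*sqrt(2 + 2*5))**3/s = (9*sqrt(2 + 10))**3/s = (9*sqrt(12))**3/s = (9*(2*sqrt(3)))**3/s = (18*sqrt(3))**3/s = (17496*sqrt(3))/s = 17496*sqrt(3)/s)
(-15 + y(-3))*13 = (-15 + 17496*sqrt(3)/(-3))*13 = (-15 + 17496*sqrt(3)*(-1/3))*13 = (-15 - 5832*sqrt(3))*13 = -195 - 75816*sqrt(3)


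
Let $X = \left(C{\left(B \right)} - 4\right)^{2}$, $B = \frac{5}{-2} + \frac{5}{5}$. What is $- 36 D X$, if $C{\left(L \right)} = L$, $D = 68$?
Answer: $-74052$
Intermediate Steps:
$B = - \frac{3}{2}$ ($B = 5 \left(- \frac{1}{2}\right) + 5 \cdot \frac{1}{5} = - \frac{5}{2} + 1 = - \frac{3}{2} \approx -1.5$)
$X = \frac{121}{4}$ ($X = \left(- \frac{3}{2} - 4\right)^{2} = \left(- \frac{11}{2}\right)^{2} = \frac{121}{4} \approx 30.25$)
$- 36 D X = \left(-36\right) 68 \cdot \frac{121}{4} = \left(-2448\right) \frac{121}{4} = -74052$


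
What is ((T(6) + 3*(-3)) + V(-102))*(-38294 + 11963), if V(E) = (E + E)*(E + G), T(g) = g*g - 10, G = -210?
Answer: -1676363115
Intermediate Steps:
T(g) = -10 + g**2 (T(g) = g**2 - 10 = -10 + g**2)
V(E) = 2*E*(-210 + E) (V(E) = (E + E)*(E - 210) = (2*E)*(-210 + E) = 2*E*(-210 + E))
((T(6) + 3*(-3)) + V(-102))*(-38294 + 11963) = (((-10 + 6**2) + 3*(-3)) + 2*(-102)*(-210 - 102))*(-38294 + 11963) = (((-10 + 36) - 9) + 2*(-102)*(-312))*(-26331) = ((26 - 9) + 63648)*(-26331) = (17 + 63648)*(-26331) = 63665*(-26331) = -1676363115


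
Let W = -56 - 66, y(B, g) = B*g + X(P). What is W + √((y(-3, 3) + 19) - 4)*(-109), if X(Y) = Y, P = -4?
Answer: -122 - 109*√2 ≈ -276.15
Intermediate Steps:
y(B, g) = -4 + B*g (y(B, g) = B*g - 4 = -4 + B*g)
W = -122
W + √((y(-3, 3) + 19) - 4)*(-109) = -122 + √(((-4 - 3*3) + 19) - 4)*(-109) = -122 + √(((-4 - 9) + 19) - 4)*(-109) = -122 + √((-13 + 19) - 4)*(-109) = -122 + √(6 - 4)*(-109) = -122 + √2*(-109) = -122 - 109*√2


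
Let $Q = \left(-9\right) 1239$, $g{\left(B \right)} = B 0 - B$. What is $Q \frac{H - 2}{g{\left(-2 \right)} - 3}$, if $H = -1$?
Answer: $-33453$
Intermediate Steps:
$g{\left(B \right)} = - B$ ($g{\left(B \right)} = 0 - B = - B$)
$Q = -11151$
$Q \frac{H - 2}{g{\left(-2 \right)} - 3} = - 11151 \frac{-1 - 2}{\left(-1\right) \left(-2\right) - 3} = - 11151 \left(- \frac{3}{2 - 3}\right) = - 11151 \left(- \frac{3}{-1}\right) = - 11151 \left(\left(-3\right) \left(-1\right)\right) = \left(-11151\right) 3 = -33453$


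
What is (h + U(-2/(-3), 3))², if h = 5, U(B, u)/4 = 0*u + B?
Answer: 529/9 ≈ 58.778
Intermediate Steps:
U(B, u) = 4*B (U(B, u) = 4*(0*u + B) = 4*(0 + B) = 4*B)
(h + U(-2/(-3), 3))² = (5 + 4*(-2/(-3)))² = (5 + 4*(-2*(-⅓)))² = (5 + 4*(⅔))² = (5 + 8/3)² = (23/3)² = 529/9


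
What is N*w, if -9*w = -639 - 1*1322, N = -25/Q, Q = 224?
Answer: -49025/2016 ≈ -24.318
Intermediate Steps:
N = -25/224 ≈ -0.11161
w = 1961/9 (w = -(-639 - 1*1322)/9 = -(-639 - 1322)/9 = -1/9*(-1961) = 1961/9 ≈ 217.89)
N*w = -25/224*1961/9 = -49025/2016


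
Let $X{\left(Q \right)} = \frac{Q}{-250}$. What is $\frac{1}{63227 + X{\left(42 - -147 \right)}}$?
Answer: $\frac{250}{15806561} \approx 1.5816 \cdot 10^{-5}$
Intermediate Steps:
$X{\left(Q \right)} = - \frac{Q}{250}$ ($X{\left(Q \right)} = Q \left(- \frac{1}{250}\right) = - \frac{Q}{250}$)
$\frac{1}{63227 + X{\left(42 - -147 \right)}} = \frac{1}{63227 - \frac{42 - -147}{250}} = \frac{1}{63227 - \frac{42 + 147}{250}} = \frac{1}{63227 - \frac{189}{250}} = \frac{1}{\frac{15806561}{250}} = \frac{250}{15806561}$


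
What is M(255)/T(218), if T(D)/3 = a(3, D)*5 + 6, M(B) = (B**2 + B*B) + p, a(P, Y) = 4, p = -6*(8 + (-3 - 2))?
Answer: 21672/13 ≈ 1667.1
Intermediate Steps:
p = -18 (p = -6*(8 - 5) = -6*3 = -18)
M(B) = -18 + 2*B**2 (M(B) = (B**2 + B*B) - 18 = (B**2 + B**2) - 18 = 2*B**2 - 18 = -18 + 2*B**2)
T(D) = 78 (T(D) = 3*(4*5 + 6) = 3*(20 + 6) = 3*26 = 78)
M(255)/T(218) = (-18 + 2*255**2)/78 = (-18 + 2*65025)*(1/78) = (-18 + 130050)*(1/78) = 130032*(1/78) = 21672/13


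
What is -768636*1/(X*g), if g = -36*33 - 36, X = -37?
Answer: -21351/1258 ≈ -16.972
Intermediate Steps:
g = -1224 (g = -1188 - 36 = -1224)
-768636*1/(X*g) = -768636/((-37*(-1224))) = -768636/45288 = -768636*1/45288 = -21351/1258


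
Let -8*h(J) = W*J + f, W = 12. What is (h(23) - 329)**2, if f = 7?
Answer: 8497225/64 ≈ 1.3277e+5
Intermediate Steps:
h(J) = -7/8 - 3*J/2 (h(J) = -(12*J + 7)/8 = -(7 + 12*J)/8 = -7/8 - 3*J/2)
(h(23) - 329)**2 = ((-7/8 - 3/2*23) - 329)**2 = ((-7/8 - 69/2) - 329)**2 = (-283/8 - 329)**2 = (-2915/8)**2 = 8497225/64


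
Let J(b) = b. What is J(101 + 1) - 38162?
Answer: -38060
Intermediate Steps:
J(101 + 1) - 38162 = (101 + 1) - 38162 = 102 - 38162 = -38060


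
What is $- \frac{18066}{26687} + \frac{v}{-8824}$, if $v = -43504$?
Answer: $\frac{125197108}{29435761} \approx 4.2532$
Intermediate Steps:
$- \frac{18066}{26687} + \frac{v}{-8824} = - \frac{18066}{26687} - \frac{43504}{-8824} = \left(-18066\right) \frac{1}{26687} - - \frac{5438}{1103} = - \frac{18066}{26687} + \frac{5438}{1103} = \frac{125197108}{29435761}$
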